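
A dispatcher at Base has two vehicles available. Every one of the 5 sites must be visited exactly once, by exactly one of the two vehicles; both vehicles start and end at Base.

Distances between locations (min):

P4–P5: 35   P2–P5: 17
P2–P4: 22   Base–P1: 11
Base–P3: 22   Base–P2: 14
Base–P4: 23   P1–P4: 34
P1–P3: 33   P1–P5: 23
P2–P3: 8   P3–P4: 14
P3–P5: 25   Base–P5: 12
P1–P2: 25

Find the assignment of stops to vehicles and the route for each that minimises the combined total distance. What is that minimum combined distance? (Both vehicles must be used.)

There are 2^4 − 1 = 15 ways to divide the 5 stops into two non-empty groups. For each, the best each vehicle can do is its own shortest tour through its group:
  {P1} + {P2, P3, P4, P5}: 22 + 74 = 96
  {P2} + {P1, P3, P4, P5}: 28 + 96 = 124
  {P1, P2} + {P3, P4, P5}: 50 + 74 = 124
  {P3} + {P1, P2, P4, P5}: 44 + 96 = 140
  {P1, P3} + {P2, P4, P5}: 66 + 74 = 140
  {P2, P3} + {P1, P4, P5}: 44 + 92 = 136
  … (15 splits in total)
Best: vehicle 1 Base → P1 → Base = 22; vehicle 2 Base → P4 → P3 → P2 → P5 → Base = 74; combined 96.

96 min — the smallest possible combined total.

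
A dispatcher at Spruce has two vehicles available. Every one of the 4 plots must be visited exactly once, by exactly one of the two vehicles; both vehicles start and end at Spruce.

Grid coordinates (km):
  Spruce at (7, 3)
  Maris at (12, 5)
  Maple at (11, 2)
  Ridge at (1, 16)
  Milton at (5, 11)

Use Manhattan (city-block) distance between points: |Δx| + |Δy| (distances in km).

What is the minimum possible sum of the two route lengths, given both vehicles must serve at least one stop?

Check every non-empty split of the stops between the two vehicles; for each half take its own optimal tour:
  {Maris} + {Maple, Ridge, Milton}: 14 + 48 = 62
  {Maple} + {Maris, Ridge, Milton}: 10 + 48 = 58
  {Maris, Maple} + {Ridge, Milton}: 16 + 38 = 54
  {Ridge} + {Maris, Maple, Milton}: 38 + 32 = 70
  {Maris, Ridge} + {Maple, Milton}: 48 + 30 = 78
  {Maple, Ridge} + {Maris, Milton}: 48 + 30 = 78
  … (7 splits in total)
Best: vehicle 1 Spruce → Maris → Maple → Spruce = 16; vehicle 2 Spruce → Ridge → Milton → Spruce = 38; combined 54.

Minimum combined distance: 54 km.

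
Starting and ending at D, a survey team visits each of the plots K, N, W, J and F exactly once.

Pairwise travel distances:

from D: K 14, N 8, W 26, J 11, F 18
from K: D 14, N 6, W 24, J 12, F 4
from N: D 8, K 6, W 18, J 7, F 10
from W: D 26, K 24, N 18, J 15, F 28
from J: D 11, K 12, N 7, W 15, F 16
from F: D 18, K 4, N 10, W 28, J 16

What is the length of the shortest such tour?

With 5 stops there are 5!/2 = 60 distinct round trips (a route and its reverse cost the same).
D - K - N - W - J - F - D: 14+6+18+15+16+18 = 87
D - K - N - W - F - J - D: 14+6+18+28+16+11 = 93
D - K - N - J - W - F - D: 14+6+7+15+28+18 = 88
D - K - N - J - F - W - D: 14+6+7+16+28+26 = 97
D - K - N - F - W - J - D: 14+6+10+28+15+11 = 84
D - K - N - F - J - W - D: 14+6+10+16+15+26 = 87
D - K - W - N - J - F - D: 14+24+18+7+16+18 = 97
D - K - W - N - F - J - D: 14+24+18+10+16+11 = 93
D - K - W - J - N - F - D: 14+24+15+7+10+18 = 88
D - K - W - J - F - N - D: 14+24+15+16+10+8 = 87
D - K - W - F - N - J - D: 14+24+28+10+7+11 = 94
D - K - W - F - J - N - D: 14+24+28+16+7+8 = 97
D - K - J - N - W - F - D: 14+12+7+18+28+18 = 97
D - K - J - N - F - W - D: 14+12+7+10+28+26 = 97
… (46 more)
D - K - F - N - W - J - D: 14+4+10+18+15+11 = 72  ← best
The minimum is 72.
One optimal route: D → K → F → N → W → J → D (or its reverse).

Shortest round trip = 72.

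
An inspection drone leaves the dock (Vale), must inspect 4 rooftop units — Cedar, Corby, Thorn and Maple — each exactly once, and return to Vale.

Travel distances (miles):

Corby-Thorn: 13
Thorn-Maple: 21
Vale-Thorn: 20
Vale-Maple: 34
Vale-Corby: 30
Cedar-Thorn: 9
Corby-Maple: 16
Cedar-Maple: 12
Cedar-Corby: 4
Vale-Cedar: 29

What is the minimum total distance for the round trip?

83 miles — the shortest possible round trip.

With 4 stops there are 4!/2 = 12 distinct round trips (a route and its reverse cost the same).
Vale-Cedar-Corby-Thorn-Maple-Vale: 29+4+13+21+34 = 101
Vale-Cedar-Corby-Maple-Thorn-Vale: 29+4+16+21+20 = 90
Vale-Cedar-Thorn-Corby-Maple-Vale: 29+9+13+16+34 = 101
Vale-Cedar-Thorn-Maple-Corby-Vale: 29+9+21+16+30 = 105
Vale-Cedar-Maple-Corby-Thorn-Vale: 29+12+16+13+20 = 90
Vale-Cedar-Maple-Thorn-Corby-Vale: 29+12+21+13+30 = 105
Vale-Corby-Cedar-Thorn-Maple-Vale: 30+4+9+21+34 = 98
Vale-Corby-Cedar-Maple-Thorn-Vale: 30+4+12+21+20 = 87
Vale-Corby-Thorn-Cedar-Maple-Vale: 30+13+9+12+34 = 98
Vale-Corby-Maple-Cedar-Thorn-Vale: 30+16+12+9+20 = 87
Vale-Thorn-Cedar-Corby-Maple-Vale: 20+9+4+16+34 = 83
Vale-Thorn-Corby-Cedar-Maple-Vale: 20+13+4+12+34 = 83
The minimum is 83.
One optimal route: Vale → Thorn → Cedar → Corby → Maple → Vale (or its reverse).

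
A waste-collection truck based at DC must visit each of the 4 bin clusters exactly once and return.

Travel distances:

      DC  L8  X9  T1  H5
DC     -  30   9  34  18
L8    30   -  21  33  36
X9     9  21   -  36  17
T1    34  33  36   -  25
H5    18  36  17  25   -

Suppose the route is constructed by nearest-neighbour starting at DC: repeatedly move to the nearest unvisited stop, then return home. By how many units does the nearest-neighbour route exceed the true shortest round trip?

Excess over optimum: 8.

From DC: X9=9, H5=18, L8=30, T1=34 → choose X9 (9).
From X9: H5=17, L8=21, T1=36 → choose H5 (17).
From H5: T1=25, L8=36 → choose T1 (25).
From T1: L8=33 → choose L8 (33).
NN route DC → X9 → H5 → T1 → L8 → DC costs 114.
Optimal: DC → X9 → L8 → T1 → H5 → DC costs 106 (by enumerating all 12 distinct tours).
Excess = 114 − 106 = 8.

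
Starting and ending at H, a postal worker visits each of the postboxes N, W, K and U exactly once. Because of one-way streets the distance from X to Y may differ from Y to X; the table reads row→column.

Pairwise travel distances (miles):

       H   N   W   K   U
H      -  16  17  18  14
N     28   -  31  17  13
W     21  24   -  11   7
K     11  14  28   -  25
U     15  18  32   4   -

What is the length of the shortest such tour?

H→N→W→K→U→H: 16+31+11+25+15 = 98
H→N→W→U→K→H: 16+31+7+4+11 = 69
H→N→K→W→U→H: 16+17+28+7+15 = 83
H→N→K→U→W→H: 16+17+25+32+21 = 111
H→N→U→W→K→H: 16+13+32+11+11 = 83
H→N→U→K→W→H: 16+13+4+28+21 = 82
H→W→N→K→U→H: 17+24+17+25+15 = 98
H→W→N→U→K→H: 17+24+13+4+11 = 69
H→W→K→N→U→H: 17+11+14+13+15 = 70
H→W→K→U→N→H: 17+11+25+18+28 = 99
H→W→U→N→K→H: 17+7+18+17+11 = 70
H→W→U→K→N→H: 17+7+4+14+28 = 70
H→K→N→W→U→H: 18+14+31+7+15 = 85
H→K→N→U→W→H: 18+14+13+32+21 = 98
… (10 more)
The minimum is 69.
One optimal route: H → N → W → U → K → H.

Minimum total distance: 69 miles.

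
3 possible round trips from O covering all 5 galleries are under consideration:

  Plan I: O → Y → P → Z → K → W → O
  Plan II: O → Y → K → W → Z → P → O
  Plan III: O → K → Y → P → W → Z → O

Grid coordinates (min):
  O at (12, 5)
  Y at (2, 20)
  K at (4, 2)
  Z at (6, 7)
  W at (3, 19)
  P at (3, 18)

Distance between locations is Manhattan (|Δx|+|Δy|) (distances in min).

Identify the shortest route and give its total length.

Plan I: 25 + 3 + 14 + 7 + 18 + 23 = 90
Plan II: 25 + 20 + 18 + 15 + 14 + 22 = 114
Plan III: 11 + 20 + 3 + 1 + 15 + 8 = 58

58 min — Plan III is the shortest.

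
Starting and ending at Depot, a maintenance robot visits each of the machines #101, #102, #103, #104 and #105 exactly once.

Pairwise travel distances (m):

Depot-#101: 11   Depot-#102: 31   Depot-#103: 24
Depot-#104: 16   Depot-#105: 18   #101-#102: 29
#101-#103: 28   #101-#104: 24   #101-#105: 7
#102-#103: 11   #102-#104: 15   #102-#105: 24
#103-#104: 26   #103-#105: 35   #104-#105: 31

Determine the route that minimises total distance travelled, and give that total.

With 5 stops there are 5!/2 = 60 distinct round trips (a route and its reverse cost the same).
Depot→#101→#102→#103→#104→#105→Depot: 11+29+11+26+31+18 = 126
Depot→#101→#102→#103→#105→#104→Depot: 11+29+11+35+31+16 = 133
Depot→#101→#102→#104→#103→#105→Depot: 11+29+15+26+35+18 = 134
Depot→#101→#102→#104→#105→#103→Depot: 11+29+15+31+35+24 = 145
Depot→#101→#102→#105→#103→#104→Depot: 11+29+24+35+26+16 = 141
Depot→#101→#102→#105→#104→#103→Depot: 11+29+24+31+26+24 = 145
Depot→#101→#103→#102→#104→#105→Depot: 11+28+11+15+31+18 = 114
Depot→#101→#103→#102→#105→#104→Depot: 11+28+11+24+31+16 = 121
Depot→#101→#103→#104→#102→#105→Depot: 11+28+26+15+24+18 = 122
Depot→#101→#103→#104→#105→#102→Depot: 11+28+26+31+24+31 = 151
Depot→#101→#103→#105→#102→#104→Depot: 11+28+35+24+15+16 = 129
Depot→#101→#103→#105→#104→#102→Depot: 11+28+35+31+15+31 = 151
Depot→#101→#104→#102→#103→#105→Depot: 11+24+15+11+35+18 = 114
Depot→#101→#104→#102→#105→#103→Depot: 11+24+15+24+35+24 = 133
… (46 more)
Depot→#101→#105→#102→#103→#104→Depot: 11+7+24+11+26+16 = 95  ← best
The minimum is 95.
One optimal route: Depot → #101 → #105 → #102 → #103 → #104 → Depot (or its reverse).

Shortest round trip = 95 m.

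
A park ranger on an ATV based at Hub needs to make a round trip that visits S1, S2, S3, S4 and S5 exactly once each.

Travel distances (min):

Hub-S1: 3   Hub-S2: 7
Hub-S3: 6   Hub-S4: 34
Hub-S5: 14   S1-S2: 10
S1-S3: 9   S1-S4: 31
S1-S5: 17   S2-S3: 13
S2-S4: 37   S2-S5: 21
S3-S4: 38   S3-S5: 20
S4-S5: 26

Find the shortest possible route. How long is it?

There are 60 distinct closed tours to check (reversals are equivalent).
Hub→S1→S2→S3→S4→S5→Hub: 3+10+13+38+26+14 = 104
Hub→S1→S2→S3→S5→S4→Hub: 3+10+13+20+26+34 = 106
Hub→S1→S2→S4→S3→S5→Hub: 3+10+37+38+20+14 = 122
Hub→S1→S2→S4→S5→S3→Hub: 3+10+37+26+20+6 = 102
Hub→S1→S2→S5→S3→S4→Hub: 3+10+21+20+38+34 = 126
Hub→S1→S2→S5→S4→S3→Hub: 3+10+21+26+38+6 = 104
Hub→S1→S3→S2→S4→S5→Hub: 3+9+13+37+26+14 = 102
Hub→S1→S3→S2→S5→S4→Hub: 3+9+13+21+26+34 = 106
Hub→S1→S3→S4→S2→S5→Hub: 3+9+38+37+21+14 = 122
Hub→S1→S3→S4→S5→S2→Hub: 3+9+38+26+21+7 = 104
Hub→S1→S3→S5→S2→S4→Hub: 3+9+20+21+37+34 = 124
Hub→S1→S3→S5→S4→S2→Hub: 3+9+20+26+37+7 = 102
Hub→S1→S4→S2→S3→S5→Hub: 3+31+37+13+20+14 = 118
Hub→S1→S4→S2→S5→S3→Hub: 3+31+37+21+20+6 = 118
… (46 more)
Hub→S1→S4→S5→S2→S3→Hub: 3+31+26+21+13+6 = 100  ← best
The minimum is 100.
One optimal route: Hub → S1 → S4 → S5 → S2 → S3 → Hub (or its reverse).

Minimum total distance: 100 min.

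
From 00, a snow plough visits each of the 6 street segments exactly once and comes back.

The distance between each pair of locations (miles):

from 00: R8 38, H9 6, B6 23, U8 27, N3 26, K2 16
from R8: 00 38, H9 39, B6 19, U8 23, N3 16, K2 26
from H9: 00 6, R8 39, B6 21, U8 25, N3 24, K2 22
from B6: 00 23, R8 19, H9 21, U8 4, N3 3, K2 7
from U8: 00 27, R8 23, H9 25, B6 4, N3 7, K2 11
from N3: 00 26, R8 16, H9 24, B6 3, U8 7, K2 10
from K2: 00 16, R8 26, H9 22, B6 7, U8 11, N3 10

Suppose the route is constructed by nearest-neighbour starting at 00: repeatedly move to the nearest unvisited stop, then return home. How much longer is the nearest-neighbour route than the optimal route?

The nearest-neighbour route is 17 miles longer than optimal.

From 00: H9=6, K2=16, B6=23, N3=26, U8=27, R8=38 → choose H9 (6).
From H9: B6=21, K2=22, N3=24, U8=25, R8=39 → choose B6 (21).
From B6: N3=3, U8=4, K2=7, R8=19 → choose N3 (3).
From N3: U8=7, K2=10, R8=16 → choose U8 (7).
From U8: K2=11, R8=23 → choose K2 (11).
From K2: R8=26 → choose R8 (26).
NN route 00 → H9 → B6 → N3 → U8 → K2 → R8 → 00 costs 112.
Optimal: 00 → H9 → R8 → N3 → B6 → U8 → K2 → 00 costs 95 (by enumerating all 360 distinct tours).
Excess = 112 − 95 = 17.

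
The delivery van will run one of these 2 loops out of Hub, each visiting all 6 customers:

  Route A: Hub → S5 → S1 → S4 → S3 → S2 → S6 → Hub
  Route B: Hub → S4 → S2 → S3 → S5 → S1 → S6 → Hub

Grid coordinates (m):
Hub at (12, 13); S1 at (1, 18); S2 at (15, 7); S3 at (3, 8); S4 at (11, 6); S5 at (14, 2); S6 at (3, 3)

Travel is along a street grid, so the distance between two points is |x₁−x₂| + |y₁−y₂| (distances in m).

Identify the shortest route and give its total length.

Route A: 13 + 29 + 22 + 10 + 13 + 16 + 19 = 122
Route B: 8 + 5 + 13 + 17 + 29 + 17 + 19 = 108

Shortest is Route B, total 108 m.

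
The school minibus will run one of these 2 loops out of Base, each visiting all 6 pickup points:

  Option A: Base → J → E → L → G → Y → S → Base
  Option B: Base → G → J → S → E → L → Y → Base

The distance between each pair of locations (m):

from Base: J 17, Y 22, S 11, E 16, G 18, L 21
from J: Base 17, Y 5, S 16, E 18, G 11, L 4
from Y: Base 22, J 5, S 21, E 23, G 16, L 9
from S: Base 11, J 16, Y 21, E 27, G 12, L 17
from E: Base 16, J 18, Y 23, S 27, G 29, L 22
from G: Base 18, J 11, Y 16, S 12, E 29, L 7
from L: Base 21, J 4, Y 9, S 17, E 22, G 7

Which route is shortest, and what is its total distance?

Shortest is Option A, total 112 m.

Option A: 17 + 18 + 22 + 7 + 16 + 21 + 11 = 112
Option B: 18 + 11 + 16 + 27 + 22 + 9 + 22 = 125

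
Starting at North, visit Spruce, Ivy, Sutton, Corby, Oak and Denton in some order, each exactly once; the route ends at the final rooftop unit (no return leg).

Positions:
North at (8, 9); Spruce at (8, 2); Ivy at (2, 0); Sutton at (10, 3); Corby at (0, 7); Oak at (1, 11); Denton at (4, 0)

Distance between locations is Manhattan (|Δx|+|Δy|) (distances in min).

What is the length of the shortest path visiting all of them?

There are 6! = 720 possible orderings.
North→Spruce→Ivy→Sutton→Corby→Oak→Denton: 7+8+11+14+5+14 = 59
North→Spruce→Ivy→Sutton→Corby→Denton→Oak: 7+8+11+14+11+14 = 65
North→Spruce→Ivy→Sutton→Oak→Corby→Denton: 7+8+11+17+5+11 = 59
North→Spruce→Ivy→Sutton→Oak→Denton→Corby: 7+8+11+17+14+11 = 68
North→Spruce→Ivy→Sutton→Denton→Corby→Oak: 7+8+11+9+11+5 = 51
North→Spruce→Ivy→Sutton→Denton→Oak→Corby: 7+8+11+9+14+5 = 54
North→Spruce→Ivy→Corby→Sutton→Oak→Denton: 7+8+9+14+17+14 = 69
North→Spruce→Ivy→Corby→Sutton→Denton→Oak: 7+8+9+14+9+14 = 61
… (712 more)
North→Sutton→Spruce→Denton→Ivy→Corby→Oak: 8+3+6+2+9+5 = 33  ← best
The minimum is 33.
One shortest path: North → Sutton → Spruce → Denton → Ivy → Corby → Oak.

Shortest open route: 33 min.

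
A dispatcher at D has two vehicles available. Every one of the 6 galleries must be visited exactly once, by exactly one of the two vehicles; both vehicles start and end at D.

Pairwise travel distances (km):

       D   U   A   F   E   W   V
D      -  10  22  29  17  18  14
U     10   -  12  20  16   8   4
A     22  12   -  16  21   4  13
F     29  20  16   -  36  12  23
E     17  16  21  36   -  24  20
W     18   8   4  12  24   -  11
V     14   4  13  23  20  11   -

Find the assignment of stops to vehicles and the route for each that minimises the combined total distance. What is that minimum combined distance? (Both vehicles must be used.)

Minimum combined distance: 106 km.

Check every non-empty split of the stops between the two vehicles; for each half take its own optimal tour:
  {U} + {A, F, E, W, V}: 20 + 91 = 111
  {A} + {U, F, E, W, V}: 44 + 89 = 133
  {U, A} + {F, E, W, V}: 44 + 89 = 133
  {F} + {U, A, E, W, V}: 58 + 67 = 125
  {U, F} + {A, E, W, V}: 59 + 67 = 126
  {A, F} + {U, E, W, V}: 67 + 66 = 133
  … (31 splits in total)
  {E} + {U, A, F, W, V}: 34 + 72 = 106  ← best
Best: vehicle 1 D → E → D = 34; vehicle 2 D → U → V → A → W → F → D = 72; combined 106.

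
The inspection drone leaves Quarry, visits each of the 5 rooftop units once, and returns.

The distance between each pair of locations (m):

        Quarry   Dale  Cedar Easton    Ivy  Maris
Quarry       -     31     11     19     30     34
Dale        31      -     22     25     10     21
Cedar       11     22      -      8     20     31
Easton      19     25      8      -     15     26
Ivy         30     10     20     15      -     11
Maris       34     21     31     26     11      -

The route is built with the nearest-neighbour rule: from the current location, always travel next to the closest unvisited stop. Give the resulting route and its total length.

Total distance 99 m via the nearest-neighbour route Quarry → Cedar → Easton → Ivy → Dale → Maris → Quarry.

Quarry → [Cedar:11 / Easton:19 / Ivy:30 / Dale:31 / Maris:34] → Cedar (11)
Cedar → [Easton:8 / Ivy:20 / Dale:22 / Maris:31] → Easton (8)
Easton → [Ivy:15 / Dale:25 / Maris:26] → Ivy (15)
Ivy → [Dale:10 / Maris:11] → Dale (10)
Dale → [Maris:21] → Maris (21)
Return Maris→Quarry: 34.
Total = 11 + 8 + 15 + 10 + 21 + 34 = 99.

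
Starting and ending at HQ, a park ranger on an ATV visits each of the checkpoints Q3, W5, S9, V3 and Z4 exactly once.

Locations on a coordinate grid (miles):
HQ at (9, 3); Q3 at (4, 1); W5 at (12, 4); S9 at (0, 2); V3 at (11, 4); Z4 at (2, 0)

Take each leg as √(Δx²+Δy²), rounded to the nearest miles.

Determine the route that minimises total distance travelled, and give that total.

Shortest round trip = 25 miles.

There are 60 distinct closed tours to check (reversals are equivalent).
HQ - Q3 - W5 - S9 - V3 - Z4 - HQ: 5+9+12+11+10+8 = 55
HQ - Q3 - W5 - S9 - Z4 - V3 - HQ: 5+9+12+3+10+2 = 41
HQ - Q3 - W5 - V3 - S9 - Z4 - HQ: 5+9+1+11+3+8 = 37
HQ - Q3 - W5 - V3 - Z4 - S9 - HQ: 5+9+1+10+3+9 = 37
HQ - Q3 - W5 - Z4 - S9 - V3 - HQ: 5+9+11+3+11+2 = 41
HQ - Q3 - W5 - Z4 - V3 - S9 - HQ: 5+9+11+10+11+9 = 55
HQ - Q3 - S9 - W5 - V3 - Z4 - HQ: 5+4+12+1+10+8 = 40
HQ - Q3 - S9 - W5 - Z4 - V3 - HQ: 5+4+12+11+10+2 = 44
HQ - Q3 - S9 - V3 - W5 - Z4 - HQ: 5+4+11+1+11+8 = 40
HQ - Q3 - S9 - V3 - Z4 - W5 - HQ: 5+4+11+10+11+3 = 44
HQ - Q3 - S9 - Z4 - W5 - V3 - HQ: 5+4+3+11+1+2 = 26
HQ - Q3 - S9 - Z4 - V3 - W5 - HQ: 5+4+3+10+1+3 = 26
HQ - Q3 - V3 - W5 - S9 - Z4 - HQ: 5+8+1+12+3+8 = 37
HQ - Q3 - V3 - W5 - Z4 - S9 - HQ: 5+8+1+11+3+9 = 37
… (46 more)
HQ - Q3 - Z4 - S9 - W5 - V3 - HQ: 5+2+3+12+1+2 = 25  ← best
The minimum is 25.
One optimal route: HQ → Q3 → Z4 → S9 → W5 → V3 → HQ (or its reverse).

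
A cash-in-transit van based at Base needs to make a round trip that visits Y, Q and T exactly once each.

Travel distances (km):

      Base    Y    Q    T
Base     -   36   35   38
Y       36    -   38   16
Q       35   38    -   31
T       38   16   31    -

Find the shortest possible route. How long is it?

118 km — the shortest possible round trip.

Base→Y→Q→T→Base: 36+38+31+38 = 143
Base→Y→T→Q→Base: 36+16+31+35 = 118
Base→Q→Y→T→Base: 35+38+16+38 = 127
The minimum is 118.
One optimal route: Base → Y → T → Q → Base (or its reverse).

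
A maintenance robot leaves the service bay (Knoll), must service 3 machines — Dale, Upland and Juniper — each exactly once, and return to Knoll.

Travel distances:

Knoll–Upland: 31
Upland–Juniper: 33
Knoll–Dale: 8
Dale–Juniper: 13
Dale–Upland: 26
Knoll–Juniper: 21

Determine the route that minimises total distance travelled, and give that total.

85 — the shortest possible round trip.

Knoll-Dale-Upland-Juniper-Knoll: 8+26+33+21 = 88
Knoll-Dale-Juniper-Upland-Knoll: 8+13+33+31 = 85
Knoll-Upland-Dale-Juniper-Knoll: 31+26+13+21 = 91
The minimum is 85.
One optimal route: Knoll → Dale → Juniper → Upland → Knoll (or its reverse).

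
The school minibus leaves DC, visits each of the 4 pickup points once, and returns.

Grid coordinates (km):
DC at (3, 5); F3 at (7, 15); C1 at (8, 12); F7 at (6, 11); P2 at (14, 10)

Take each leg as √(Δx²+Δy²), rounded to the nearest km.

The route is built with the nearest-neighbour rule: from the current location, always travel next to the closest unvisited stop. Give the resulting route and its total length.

DC → [F7:7 / C1:9 / F3:11 / P2:12] → F7 (7)
F7 → [C1:2 / F3:4 / P2:8] → C1 (2)
C1 → [F3:3 / P2:6] → F3 (3)
F3 → [P2:9] → P2 (9)
Return P2→DC: 12.
Total = 7 + 2 + 3 + 9 + 12 = 33.

Total distance 33 km via the nearest-neighbour route DC → F7 → C1 → F3 → P2 → DC.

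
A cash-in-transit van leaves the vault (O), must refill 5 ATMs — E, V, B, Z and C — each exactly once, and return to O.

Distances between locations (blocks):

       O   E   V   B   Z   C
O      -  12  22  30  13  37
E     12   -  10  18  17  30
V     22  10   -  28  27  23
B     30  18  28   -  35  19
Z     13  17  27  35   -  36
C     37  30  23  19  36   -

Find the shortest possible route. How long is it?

112 blocks — the shortest possible round trip.

O - E - V - B - Z - C - O: 12+10+28+35+36+37 = 158
O - E - V - B - C - Z - O: 12+10+28+19+36+13 = 118
O - E - V - Z - B - C - O: 12+10+27+35+19+37 = 140
O - E - V - Z - C - B - O: 12+10+27+36+19+30 = 134
O - E - V - C - B - Z - O: 12+10+23+19+35+13 = 112
O - E - V - C - Z - B - O: 12+10+23+36+35+30 = 146
O - E - B - V - Z - C - O: 12+18+28+27+36+37 = 158
O - E - B - V - C - Z - O: 12+18+28+23+36+13 = 130
O - E - B - Z - V - C - O: 12+18+35+27+23+37 = 152
O - E - B - Z - C - V - O: 12+18+35+36+23+22 = 146
O - E - B - C - V - Z - O: 12+18+19+23+27+13 = 112
O - E - B - C - Z - V - O: 12+18+19+36+27+22 = 134
O - E - Z - V - B - C - O: 12+17+27+28+19+37 = 140
O - E - Z - V - C - B - O: 12+17+27+23+19+30 = 128
… (46 more)
The minimum is 112.
One optimal route: O → E → V → C → B → Z → O (or its reverse).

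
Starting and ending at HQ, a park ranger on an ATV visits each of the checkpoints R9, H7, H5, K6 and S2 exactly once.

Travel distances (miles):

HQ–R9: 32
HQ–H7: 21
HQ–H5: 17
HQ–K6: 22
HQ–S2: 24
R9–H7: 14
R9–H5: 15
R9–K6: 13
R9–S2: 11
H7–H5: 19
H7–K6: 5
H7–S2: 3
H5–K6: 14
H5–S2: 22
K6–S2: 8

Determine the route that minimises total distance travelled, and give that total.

There are 60 distinct closed tours to check (reversals are equivalent).
HQ → R9 → H7 → H5 → K6 → S2 → HQ: 32+14+19+14+8+24 = 111
HQ → R9 → H7 → H5 → S2 → K6 → HQ: 32+14+19+22+8+22 = 117
HQ → R9 → H7 → K6 → H5 → S2 → HQ: 32+14+5+14+22+24 = 111
HQ → R9 → H7 → K6 → S2 → H5 → HQ: 32+14+5+8+22+17 = 98
HQ → R9 → H7 → S2 → H5 → K6 → HQ: 32+14+3+22+14+22 = 107
HQ → R9 → H7 → S2 → K6 → H5 → HQ: 32+14+3+8+14+17 = 88
HQ → R9 → H5 → H7 → K6 → S2 → HQ: 32+15+19+5+8+24 = 103
HQ → R9 → H5 → H7 → S2 → K6 → HQ: 32+15+19+3+8+22 = 99
HQ → R9 → H5 → K6 → H7 → S2 → HQ: 32+15+14+5+3+24 = 93
HQ → R9 → H5 → K6 → S2 → H7 → HQ: 32+15+14+8+3+21 = 93
HQ → R9 → H5 → S2 → H7 → K6 → HQ: 32+15+22+3+5+22 = 99
HQ → R9 → H5 → S2 → K6 → H7 → HQ: 32+15+22+8+5+21 = 103
HQ → R9 → K6 → H7 → H5 → S2 → HQ: 32+13+5+19+22+24 = 115
HQ → R9 → K6 → H7 → S2 → H5 → HQ: 32+13+5+3+22+17 = 92
… (46 more)
HQ → H5 → R9 → S2 → H7 → K6 → HQ: 17+15+11+3+5+22 = 73  ← best
The minimum is 73.
One optimal route: HQ → H5 → R9 → S2 → H7 → K6 → HQ (or its reverse).

Minimum total distance: 73 miles.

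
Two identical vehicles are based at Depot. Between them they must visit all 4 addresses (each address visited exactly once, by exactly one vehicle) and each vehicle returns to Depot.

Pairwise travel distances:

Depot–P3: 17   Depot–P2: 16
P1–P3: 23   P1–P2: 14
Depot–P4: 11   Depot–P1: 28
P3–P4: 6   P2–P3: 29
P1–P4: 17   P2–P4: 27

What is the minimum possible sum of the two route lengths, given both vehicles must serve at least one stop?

92 — the smallest possible combined total.

There are 2^3 − 1 = 7 ways to divide the 4 stops into two non-empty groups. For each, the best each vehicle can do is its own shortest tour through its group:
  {P1} + {P2, P3, P4}: 56 + 62 = 118
  {P2} + {P1, P3, P4}: 32 + 68 = 100
  {P1, P2} + {P3, P4}: 58 + 34 = 92
  {P3} + {P1, P2, P4}: 34 + 58 = 92
  {P1, P3} + {P2, P4}: 68 + 54 = 122
  {P2, P3} + {P1, P4}: 62 + 56 = 118
  … (7 splits in total)
Best: vehicle 1 Depot → P1 → P2 → Depot = 58; vehicle 2 Depot → P3 → P4 → Depot = 34; combined 92.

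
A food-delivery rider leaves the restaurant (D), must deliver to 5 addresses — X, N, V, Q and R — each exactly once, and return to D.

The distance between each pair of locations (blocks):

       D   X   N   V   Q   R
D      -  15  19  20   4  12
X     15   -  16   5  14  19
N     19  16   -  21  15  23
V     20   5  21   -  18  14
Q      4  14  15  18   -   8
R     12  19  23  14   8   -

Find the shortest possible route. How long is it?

66 blocks — the shortest possible round trip.

D-X-N-V-Q-R-D: 15+16+21+18+8+12 = 90
D-X-N-V-R-Q-D: 15+16+21+14+8+4 = 78
D-X-N-Q-V-R-D: 15+16+15+18+14+12 = 90
D-X-N-Q-R-V-D: 15+16+15+8+14+20 = 88
D-X-N-R-V-Q-D: 15+16+23+14+18+4 = 90
D-X-N-R-Q-V-D: 15+16+23+8+18+20 = 100
D-X-V-N-Q-R-D: 15+5+21+15+8+12 = 76
D-X-V-N-R-Q-D: 15+5+21+23+8+4 = 76
D-X-V-Q-N-R-D: 15+5+18+15+23+12 = 88
D-X-V-Q-R-N-D: 15+5+18+8+23+19 = 88
D-X-V-R-N-Q-D: 15+5+14+23+15+4 = 76
D-X-V-R-Q-N-D: 15+5+14+8+15+19 = 76
D-X-Q-N-V-R-D: 15+14+15+21+14+12 = 91
D-X-Q-N-R-V-D: 15+14+15+23+14+20 = 101
… (46 more)
D-N-X-V-R-Q-D: 19+16+5+14+8+4 = 66  ← best
The minimum is 66.
One optimal route: D → N → X → V → R → Q → D (or its reverse).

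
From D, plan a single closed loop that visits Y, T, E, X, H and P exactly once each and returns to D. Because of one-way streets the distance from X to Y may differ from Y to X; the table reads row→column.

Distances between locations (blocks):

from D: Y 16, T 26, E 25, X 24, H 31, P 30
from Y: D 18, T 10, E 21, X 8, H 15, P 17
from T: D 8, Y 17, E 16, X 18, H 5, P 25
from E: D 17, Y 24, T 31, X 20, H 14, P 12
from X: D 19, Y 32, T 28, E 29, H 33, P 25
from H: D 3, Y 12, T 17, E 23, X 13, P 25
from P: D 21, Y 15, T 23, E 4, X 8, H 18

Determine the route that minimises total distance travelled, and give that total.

D - Y - T - E - X - H - P - D: 16+10+16+20+33+25+21 = 141
D - Y - T - E - X - P - H - D: 16+10+16+20+25+18+3 = 108
D - Y - T - E - H - X - P - D: 16+10+16+14+13+25+21 = 115
D - Y - T - E - H - P - X - D: 16+10+16+14+25+8+19 = 108
D - Y - T - E - P - X - H - D: 16+10+16+12+8+33+3 = 98
D - Y - T - E - P - H - X - D: 16+10+16+12+18+13+19 = 104
D - Y - T - X - E - H - P - D: 16+10+18+29+14+25+21 = 133
D - Y - T - X - E - P - H - D: 16+10+18+29+12+18+3 = 106
… (712 more)
D - Y - T - X - P - E - H - D: 16+10+18+25+4+14+3 = 90  ← best
The minimum is 90.
One optimal route: D → Y → T → X → P → E → H → D.

90 blocks — the shortest possible round trip.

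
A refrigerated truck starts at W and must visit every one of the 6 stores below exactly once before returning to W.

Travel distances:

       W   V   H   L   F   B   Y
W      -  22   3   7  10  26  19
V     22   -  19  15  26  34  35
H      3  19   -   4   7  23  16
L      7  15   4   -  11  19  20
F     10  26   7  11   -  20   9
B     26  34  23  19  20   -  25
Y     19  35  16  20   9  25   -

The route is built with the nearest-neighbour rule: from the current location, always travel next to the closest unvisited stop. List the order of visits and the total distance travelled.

Total distance 108 via the nearest-neighbour route W → H → L → F → Y → B → V → W.

At W the remaining stops are H 3, L 7, F 10, Y 19, V 22, B 26; go to H.
At H the remaining stops are L 4, F 7, Y 16, V 19, B 23; go to L.
At L the remaining stops are F 11, V 15, B 19, Y 20; go to F.
At F the remaining stops are Y 9, B 20, V 26; go to Y.
At Y the remaining stops are B 25, V 35; go to B.
At B the remaining stops are V 34; go to V.
Return V→W: 22.
Total = 3 + 4 + 11 + 9 + 25 + 34 + 22 = 108.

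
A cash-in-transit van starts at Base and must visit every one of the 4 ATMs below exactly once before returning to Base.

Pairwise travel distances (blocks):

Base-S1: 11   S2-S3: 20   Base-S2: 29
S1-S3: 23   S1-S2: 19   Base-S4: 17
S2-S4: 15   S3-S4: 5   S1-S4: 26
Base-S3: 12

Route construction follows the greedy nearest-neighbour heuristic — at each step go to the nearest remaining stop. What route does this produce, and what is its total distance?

Total distance 62 blocks via the nearest-neighbour route Base → S1 → S2 → S4 → S3 → Base.

At Base the remaining stops are S1 11, S3 12, S4 17, S2 29; go to S1.
At S1 the remaining stops are S2 19, S3 23, S4 26; go to S2.
At S2 the remaining stops are S4 15, S3 20; go to S4.
At S4 the remaining stops are S3 5; go to S3.
Return S3→Base: 12.
Total = 11 + 19 + 15 + 5 + 12 = 62.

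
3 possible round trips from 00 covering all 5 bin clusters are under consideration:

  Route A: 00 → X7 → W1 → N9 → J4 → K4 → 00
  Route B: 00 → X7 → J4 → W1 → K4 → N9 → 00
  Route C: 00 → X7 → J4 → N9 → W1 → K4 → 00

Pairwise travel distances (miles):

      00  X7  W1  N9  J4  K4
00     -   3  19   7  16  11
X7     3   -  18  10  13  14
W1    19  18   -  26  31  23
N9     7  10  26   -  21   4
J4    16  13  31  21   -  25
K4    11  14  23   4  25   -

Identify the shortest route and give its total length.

Route A: 3 + 18 + 26 + 21 + 25 + 11 = 104
Route B: 3 + 13 + 31 + 23 + 4 + 7 = 81
Route C: 3 + 13 + 21 + 26 + 23 + 11 = 97

81 miles — Route B is the shortest.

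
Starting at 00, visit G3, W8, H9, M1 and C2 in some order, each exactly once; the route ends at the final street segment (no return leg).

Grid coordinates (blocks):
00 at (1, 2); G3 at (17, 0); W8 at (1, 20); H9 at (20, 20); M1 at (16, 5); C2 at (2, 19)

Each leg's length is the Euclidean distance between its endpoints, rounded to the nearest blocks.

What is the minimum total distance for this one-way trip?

56 blocks — the minimum one-way total.

There are 5! = 120 possible orderings.
00→G3→W8→H9→M1→C2: 16+26+19+16+20 = 97
00→G3→W8→H9→C2→M1: 16+26+19+18+20 = 99
00→G3→W8→M1→H9→C2: 16+26+21+16+18 = 97
00→G3→W8→M1→C2→H9: 16+26+21+20+18 = 101
00→G3→W8→C2→H9→M1: 16+26+1+18+16 = 77
00→G3→W8→C2→M1→H9: 16+26+1+20+16 = 79
00→G3→H9→W8→M1→C2: 16+20+19+21+20 = 96
00→G3→H9→W8→C2→M1: 16+20+19+1+20 = 76
00→G3→H9→M1→W8→C2: 16+20+16+21+1 = 74
00→G3→H9→M1→C2→W8: 16+20+16+20+1 = 73
00→G3→H9→C2→W8→M1: 16+20+18+1+21 = 76
00→G3→H9→C2→M1→W8: 16+20+18+20+21 = 95
00→G3→M1→W8→H9→C2: 16+5+21+19+18 = 79
00→G3→M1→W8→C2→H9: 16+5+21+1+18 = 61
… (106 more)
00→G3→M1→H9→C2→W8: 16+5+16+18+1 = 56  ← best
The minimum is 56.
One shortest path: 00 → G3 → M1 → H9 → C2 → W8.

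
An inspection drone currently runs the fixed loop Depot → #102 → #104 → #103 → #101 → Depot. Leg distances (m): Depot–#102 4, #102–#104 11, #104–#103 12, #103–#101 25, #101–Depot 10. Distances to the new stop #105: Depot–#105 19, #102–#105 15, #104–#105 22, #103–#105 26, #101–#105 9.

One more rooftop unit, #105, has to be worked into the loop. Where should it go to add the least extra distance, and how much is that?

Insertion cost between consecutive stops i–j is d(i,#105) + d(#105,j) − d(i,j):
  between Depot and #102: 19 + 15 − 4 = 30
  between #102 and #104: 15 + 22 − 11 = 26
  between #104 and #103: 22 + 26 − 12 = 36
  between #103 and #101: 26 + 9 − 25 = 10
  between #101 and Depot: 9 + 19 − 10 = 18
Cheapest insertion is between #103 and #101, adding 10.
New total = 62 + 10 = 72.

Minimum extra distance: 10 m, inserting #105 between #103 and #101.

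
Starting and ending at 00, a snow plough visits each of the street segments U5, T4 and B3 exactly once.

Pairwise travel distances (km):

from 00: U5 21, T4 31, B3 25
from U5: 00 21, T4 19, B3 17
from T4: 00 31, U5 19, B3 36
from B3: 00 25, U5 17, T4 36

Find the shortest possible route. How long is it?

Minimum total distance: 92 km.

With 3 stops there are 3!/2 = 3 distinct round trips (a route and its reverse cost the same).
00-U5-T4-B3-00: 21+19+36+25 = 101
00-U5-B3-T4-00: 21+17+36+31 = 105
00-T4-U5-B3-00: 31+19+17+25 = 92
The minimum is 92.
One optimal route: 00 → T4 → U5 → B3 → 00 (or its reverse).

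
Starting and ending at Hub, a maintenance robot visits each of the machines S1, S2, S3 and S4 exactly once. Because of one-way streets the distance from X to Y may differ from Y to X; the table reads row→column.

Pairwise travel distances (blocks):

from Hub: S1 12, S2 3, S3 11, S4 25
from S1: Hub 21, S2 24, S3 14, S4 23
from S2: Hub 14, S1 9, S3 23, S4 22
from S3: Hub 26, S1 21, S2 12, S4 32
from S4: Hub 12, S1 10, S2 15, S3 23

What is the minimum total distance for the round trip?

Hub-S1-S2-S3-S4-Hub: 12+24+23+32+12 = 103
Hub-S1-S2-S4-S3-Hub: 12+24+22+23+26 = 107
Hub-S1-S3-S2-S4-Hub: 12+14+12+22+12 = 72
Hub-S1-S3-S4-S2-Hub: 12+14+32+15+14 = 87
Hub-S1-S4-S2-S3-Hub: 12+23+15+23+26 = 99
Hub-S1-S4-S3-S2-Hub: 12+23+23+12+14 = 84
Hub-S2-S1-S3-S4-Hub: 3+9+14+32+12 = 70
Hub-S2-S1-S4-S3-Hub: 3+9+23+23+26 = 84
Hub-S2-S3-S1-S4-Hub: 3+23+21+23+12 = 82
Hub-S2-S3-S4-S1-Hub: 3+23+32+10+21 = 89
Hub-S2-S4-S1-S3-Hub: 3+22+10+14+26 = 75
Hub-S2-S4-S3-S1-Hub: 3+22+23+21+21 = 90
Hub-S3-S1-S2-S4-Hub: 11+21+24+22+12 = 90
Hub-S3-S1-S4-S2-Hub: 11+21+23+15+14 = 84
… (10 more)
Hub-S3-S2-S1-S4-Hub: 11+12+9+23+12 = 67  ← best
The minimum is 67.
One optimal route: Hub → S3 → S2 → S1 → S4 → Hub.

67 blocks — the shortest possible round trip.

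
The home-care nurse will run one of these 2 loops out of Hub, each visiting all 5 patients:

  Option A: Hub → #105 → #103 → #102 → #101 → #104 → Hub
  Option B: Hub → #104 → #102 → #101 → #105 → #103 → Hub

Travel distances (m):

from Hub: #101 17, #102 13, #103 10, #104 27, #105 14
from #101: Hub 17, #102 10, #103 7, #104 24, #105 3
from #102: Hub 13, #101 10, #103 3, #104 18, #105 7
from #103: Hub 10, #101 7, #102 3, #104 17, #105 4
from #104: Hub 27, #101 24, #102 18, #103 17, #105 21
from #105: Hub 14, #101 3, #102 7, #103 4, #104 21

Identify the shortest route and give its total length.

Option A: 14 + 4 + 3 + 10 + 24 + 27 = 82
Option B: 27 + 18 + 10 + 3 + 4 + 10 = 72

72 m — Option B is the shortest.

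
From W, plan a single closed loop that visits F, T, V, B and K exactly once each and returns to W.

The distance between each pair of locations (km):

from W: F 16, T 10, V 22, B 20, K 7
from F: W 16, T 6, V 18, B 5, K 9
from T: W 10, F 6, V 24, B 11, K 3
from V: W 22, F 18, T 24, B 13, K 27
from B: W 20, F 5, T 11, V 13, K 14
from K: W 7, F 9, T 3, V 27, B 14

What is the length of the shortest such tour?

With 5 stops there are 5!/2 = 60 distinct round trips (a route and its reverse cost the same).
W - F - T - V - B - K - W: 16+6+24+13+14+7 = 80
W - F - T - V - K - B - W: 16+6+24+27+14+20 = 107
W - F - T - B - V - K - W: 16+6+11+13+27+7 = 80
W - F - T - B - K - V - W: 16+6+11+14+27+22 = 96
W - F - T - K - V - B - W: 16+6+3+27+13+20 = 85
W - F - T - K - B - V - W: 16+6+3+14+13+22 = 74
W - F - V - T - B - K - W: 16+18+24+11+14+7 = 90
W - F - V - T - K - B - W: 16+18+24+3+14+20 = 95
W - F - V - B - T - K - W: 16+18+13+11+3+7 = 68
W - F - V - B - K - T - W: 16+18+13+14+3+10 = 74
W - F - V - K - T - B - W: 16+18+27+3+11+20 = 95
W - F - V - K - B - T - W: 16+18+27+14+11+10 = 96
W - F - B - T - V - K - W: 16+5+11+24+27+7 = 90
W - F - B - T - K - V - W: 16+5+11+3+27+22 = 84
… (46 more)
W - V - B - F - T - K - W: 22+13+5+6+3+7 = 56  ← best
The minimum is 56.
One optimal route: W → V → B → F → T → K → W (or its reverse).

Minimum total distance: 56 km.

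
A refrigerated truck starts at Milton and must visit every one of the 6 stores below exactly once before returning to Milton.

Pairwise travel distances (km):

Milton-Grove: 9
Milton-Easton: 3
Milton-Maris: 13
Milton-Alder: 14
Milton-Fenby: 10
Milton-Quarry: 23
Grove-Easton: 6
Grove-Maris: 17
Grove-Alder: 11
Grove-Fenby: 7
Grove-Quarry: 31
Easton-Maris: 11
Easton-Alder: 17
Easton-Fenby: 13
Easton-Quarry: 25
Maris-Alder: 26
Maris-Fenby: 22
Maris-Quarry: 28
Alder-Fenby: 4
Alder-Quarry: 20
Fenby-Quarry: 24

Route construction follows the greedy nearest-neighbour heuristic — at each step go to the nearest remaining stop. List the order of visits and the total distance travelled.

Nearest-neighbour total = 81 km; route Milton → Easton → Grove → Fenby → Alder → Quarry → Maris → Milton.

At Milton the remaining stops are Easton 3, Grove 9, Fenby 10, Maris 13, Alder 14, Quarry 23; go to Easton.
At Easton the remaining stops are Grove 6, Maris 11, Fenby 13, Alder 17, Quarry 25; go to Grove.
At Grove the remaining stops are Fenby 7, Alder 11, Maris 17, Quarry 31; go to Fenby.
At Fenby the remaining stops are Alder 4, Maris 22, Quarry 24; go to Alder.
At Alder the remaining stops are Quarry 20, Maris 26; go to Quarry.
At Quarry the remaining stops are Maris 28; go to Maris.
Return Maris→Milton: 13.
Total = 3 + 6 + 7 + 4 + 20 + 28 + 13 = 81.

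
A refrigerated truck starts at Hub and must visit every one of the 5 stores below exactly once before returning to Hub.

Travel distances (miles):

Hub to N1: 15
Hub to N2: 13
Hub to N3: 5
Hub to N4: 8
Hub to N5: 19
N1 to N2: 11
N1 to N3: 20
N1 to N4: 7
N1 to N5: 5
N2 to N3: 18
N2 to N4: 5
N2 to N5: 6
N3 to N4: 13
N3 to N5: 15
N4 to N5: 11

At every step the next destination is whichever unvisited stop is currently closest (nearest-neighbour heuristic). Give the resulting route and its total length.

49 miles along Hub → N3 → N4 → N2 → N5 → N1 → Hub.

From Hub: distances to unvisited — N3=5, N4=8, N2=13, N1=15, N5=19. Nearest is N3 (5).
From N3: distances to unvisited — N4=13, N5=15, N2=18, N1=20. Nearest is N4 (13).
From N4: distances to unvisited — N2=5, N1=7, N5=11. Nearest is N2 (5).
From N2: distances to unvisited — N5=6, N1=11. Nearest is N5 (6).
From N5: distances to unvisited — N1=5. Nearest is N1 (5).
Return N1→Hub: 15.
Total = 5 + 13 + 5 + 6 + 5 + 15 = 49.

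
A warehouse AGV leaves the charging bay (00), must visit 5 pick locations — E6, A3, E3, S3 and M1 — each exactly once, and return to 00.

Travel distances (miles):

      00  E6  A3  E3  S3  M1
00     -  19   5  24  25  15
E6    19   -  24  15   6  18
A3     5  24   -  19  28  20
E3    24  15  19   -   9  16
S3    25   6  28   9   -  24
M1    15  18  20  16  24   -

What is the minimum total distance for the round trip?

72 miles — the shortest possible round trip.

00 - E6 - A3 - E3 - S3 - M1 - 00: 19+24+19+9+24+15 = 110
00 - E6 - A3 - E3 - M1 - S3 - 00: 19+24+19+16+24+25 = 127
00 - E6 - A3 - S3 - E3 - M1 - 00: 19+24+28+9+16+15 = 111
00 - E6 - A3 - S3 - M1 - E3 - 00: 19+24+28+24+16+24 = 135
00 - E6 - A3 - M1 - E3 - S3 - 00: 19+24+20+16+9+25 = 113
00 - E6 - A3 - M1 - S3 - E3 - 00: 19+24+20+24+9+24 = 120
00 - E6 - E3 - A3 - S3 - M1 - 00: 19+15+19+28+24+15 = 120
00 - E6 - E3 - A3 - M1 - S3 - 00: 19+15+19+20+24+25 = 122
00 - E6 - E3 - S3 - A3 - M1 - 00: 19+15+9+28+20+15 = 106
00 - E6 - E3 - S3 - M1 - A3 - 00: 19+15+9+24+20+5 = 92
00 - E6 - E3 - M1 - A3 - S3 - 00: 19+15+16+20+28+25 = 123
00 - E6 - E3 - M1 - S3 - A3 - 00: 19+15+16+24+28+5 = 107
00 - E6 - S3 - A3 - E3 - M1 - 00: 19+6+28+19+16+15 = 103
00 - E6 - S3 - A3 - M1 - E3 - 00: 19+6+28+20+16+24 = 113
… (46 more)
00 - A3 - E3 - S3 - E6 - M1 - 00: 5+19+9+6+18+15 = 72  ← best
The minimum is 72.
One optimal route: 00 → A3 → E3 → S3 → E6 → M1 → 00 (or its reverse).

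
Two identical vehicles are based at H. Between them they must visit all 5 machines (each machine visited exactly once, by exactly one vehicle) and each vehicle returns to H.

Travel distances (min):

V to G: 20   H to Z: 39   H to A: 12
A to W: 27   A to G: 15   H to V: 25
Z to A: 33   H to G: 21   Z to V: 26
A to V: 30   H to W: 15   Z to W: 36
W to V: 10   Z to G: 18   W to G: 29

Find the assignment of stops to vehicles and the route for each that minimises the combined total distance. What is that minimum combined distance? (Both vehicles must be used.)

Minimum combined distance: 114 min.

Check every non-empty split of the stops between the two vehicles; for each half take its own optimal tour:
  {Z} + {A, W, V, G}: 78 + 72 = 150
  {A} + {Z, W, V, G}: 24 + 90 = 114
  {Z, A} + {W, V, G}: 84 + 66 = 150
  {W} + {Z, A, V, G}: 30 + 96 = 126
  {Z, W} + {A, V, G}: 90 + 72 = 162
  {A, W} + {Z, V, G}: 54 + 90 = 144
  … (15 splits in total)
Best: vehicle 1 H → A → H = 24; vehicle 2 H → W → V → Z → G → H = 90; combined 114.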